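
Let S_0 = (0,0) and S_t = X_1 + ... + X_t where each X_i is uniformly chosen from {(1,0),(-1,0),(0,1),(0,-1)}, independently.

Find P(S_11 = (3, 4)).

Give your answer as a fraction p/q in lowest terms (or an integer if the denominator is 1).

Answer: 12705/2097152

Derivation:
Let h be the number of horizontal steps (so 11-h are vertical). To end at (3,4) need (h+3)/2 right-steps and ((11-h)+4)/2 up-steps.
Sum over h with 3 ≤ h ≤ 7, h ≡ 1 (mod 2), 11-h ≡ 0 (mod 2):
h=3: C(11,3)·C(3,3)·C(8,6) = 165·1·28 = 4620
h=5: C(11,5)·C(5,4)·C(6,5) = 462·5·6 = 13860
h=7: C(11,7)·C(7,5)·C(4,4) = 330·21·1 = 6930
Total favorable: 25410
Total paths: 4^11 = 4194304
P = 25410/4194304 = 12705/2097152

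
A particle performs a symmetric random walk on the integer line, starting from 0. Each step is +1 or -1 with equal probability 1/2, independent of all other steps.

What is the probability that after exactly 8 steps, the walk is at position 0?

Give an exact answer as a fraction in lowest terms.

Answer: 35/128

Derivation:
To return to 0 after 8 steps: need exactly 4 steps of +1 and 4 of -1.
Favorable paths: C(8,4) = 70
Total paths: 2^8 = 256
P = 70/256 = 35/128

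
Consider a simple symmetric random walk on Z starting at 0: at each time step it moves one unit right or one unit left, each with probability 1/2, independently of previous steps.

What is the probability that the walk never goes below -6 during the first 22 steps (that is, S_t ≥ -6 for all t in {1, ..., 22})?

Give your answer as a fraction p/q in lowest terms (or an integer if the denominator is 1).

Let f(t,s) = #length-t paths at position s with S_1..S_t all ≥ -6.
f(t,s) = f(t-1,s-1) + f(t-1,s+1) for s ≥ -6; f(t,s) = 0 for s < -6.
t=0: f(0,0)=1
t=1: f(1,-1)=1 f(1,1)=1
t=2: f(2,-2)=1 f(2,0)=2 f(2,2)=1
t=3: f(3,-3)=1 f(3,-1)=3 f(3,1)=3 f(3,3)=1
t=4: f(4,-4)=1 f(4,-2)=4 f(4,0)=6 f(4,2)=4 f(4,4)=1
t=5: f(5,-5)=1 f(5,-3)=5 f(5,-1)=10 f(5,1)=10 f(5,3)=5 f(5,5)=1
t=6: f(6,-6)=1 f(6,-4)=6 f(6,-2)=15 f(6,0)=20 f(6,2)=15 f(6,4)=6 f(6,6)=1
t=7: f(7,-5)=7 f(7,-3)=21 f(7,-1)=35 f(7,1)=35 f(7,3)=21 f(7,5)=7 f(7,7)=1
t=8: f(8,-6)=7 f(8,-4)=28 f(8,-2)=56 f(8,0)=70 f(8,2)=56 f(8,4)=28 f(8,6)=8 f(8,8)=1
t=9: f(9,-5)=35 f(9,-3)=84 f(9,-1)=126 f(9,1)=126 f(9,3)=84 f(9,5)=36 f(9,7)=9 f(9,9)=1
t=10: f(10,-6)=35 f(10,-4)=119 f(10,-2)=210 f(10,0)=252 f(10,2)=210 f(10,4)=120 f(10,6)=45 f(10,8)=10 f(10,10)=1
t=11: f(11,-5)=154 f(11,-3)=329 f(11,-1)=462 f(11,1)=462 f(11,3)=330 f(11,5)=165 f(11,7)=55 f(11,9)=11 f(11,11)=1
t=12: f(12,-6)=154 f(12,-4)=483 f(12,-2)=791 f(12,0)=924 f(12,2)=792 f(12,4)=495 f(12,6)=220 f(12,8)=66 f(12,10)=12 f(12,12)=1
t=13: f(13,-5)=637 f(13,-3)=1274 f(13,-1)=1715 f(13,1)=1716 f(13,3)=1287 f(13,5)=715 f(13,7)=286 f(13,9)=78 f(13,11)=13 f(13,13)=1
t=14: f(14,-6)=637 f(14,-4)=1911 f(14,-2)=2989 f(14,0)=3431 f(14,2)=3003 f(14,4)=2002 f(14,6)=1001 f(14,8)=364 f(14,10)=91 f(14,12)=14 f(14,14)=1
t=15: f(15,-5)=2548 f(15,-3)=4900 f(15,-1)=6420 f(15,1)=6434 f(15,3)=5005 f(15,5)=3003 f(15,7)=1365 f(15,9)=455 f(15,11)=105 f(15,13)=15 f(15,15)=1
t=16: f(16,-6)=2548 f(16,-4)=7448 f(16,-2)=11320 f(16,0)=12854 f(16,2)=11439 f(16,4)=8008 f(16,6)=4368 f(16,8)=1820 f(16,10)=560 f(16,12)=120 f(16,14)=16 f(16,16)=1
t=17: f(17,-5)=9996 f(17,-3)=18768 f(17,-1)=24174 f(17,1)=24293 f(17,3)=19447 f(17,5)=12376 f(17,7)=6188 f(17,9)=2380 f(17,11)=680 f(17,13)=136 f(17,15)=17 f(17,17)=1
t=18: f(18,-6)=9996 f(18,-4)=28764 f(18,-2)=42942 f(18,0)=48467 f(18,2)=43740 f(18,4)=31823 f(18,6)=18564 f(18,8)=8568 f(18,10)=3060 f(18,12)=816 f(18,14)=153 f(18,16)=18 f(18,18)=1
t=19: f(19,-5)=38760 f(19,-3)=71706 f(19,-1)=91409 f(19,1)=92207 f(19,3)=75563 f(19,5)=50387 f(19,7)=27132 f(19,9)=11628 f(19,11)=3876 f(19,13)=969 f(19,15)=171 f(19,17)=19 f(19,19)=1
t=20: f(20,-6)=38760 f(20,-4)=110466 f(20,-2)=163115 f(20,0)=183616 f(20,2)=167770 f(20,4)=125950 f(20,6)=77519 f(20,8)=38760 f(20,10)=15504 f(20,12)=4845 f(20,14)=1140 f(20,16)=190 f(20,18)=20 f(20,20)=1
t=21: f(21,-5)=149226 f(21,-3)=273581 f(21,-1)=346731 f(21,1)=351386 f(21,3)=293720 f(21,5)=203469 f(21,7)=116279 f(21,9)=54264 f(21,11)=20349 f(21,13)=5985 f(21,15)=1330 f(21,17)=210 f(21,19)=21 f(21,21)=1
t=22: f(22,-6)=149226 f(22,-4)=422807 f(22,-2)=620312 f(22,0)=698117 f(22,2)=645106 f(22,4)=497189 f(22,6)=319748 f(22,8)=170543 f(22,10)=74613 f(22,12)=26334 f(22,14)=7315 f(22,16)=1540 f(22,18)=231 f(22,20)=22 f(22,22)=1
Σ_s f(22,s) = 3633104
P = 3633104/4194304 = 227069/262144

Answer: 227069/262144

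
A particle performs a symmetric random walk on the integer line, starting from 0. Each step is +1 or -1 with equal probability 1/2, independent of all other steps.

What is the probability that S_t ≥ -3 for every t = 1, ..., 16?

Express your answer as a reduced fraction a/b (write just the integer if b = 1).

Let f(t,s) = #length-t paths at position s with S_1..S_t all ≥ -3.
f(t,s) = f(t-1,s-1) + f(t-1,s+1) for s ≥ -3; f(t,s) = 0 for s < -3.
t=0: f(0,0)=1
t=1: f(1,-1)=1 f(1,1)=1
t=2: f(2,-2)=1 f(2,0)=2 f(2,2)=1
t=3: f(3,-3)=1 f(3,-1)=3 f(3,1)=3 f(3,3)=1
t=4: f(4,-2)=4 f(4,0)=6 f(4,2)=4 f(4,4)=1
t=5: f(5,-3)=4 f(5,-1)=10 f(5,1)=10 f(5,3)=5 f(5,5)=1
t=6: f(6,-2)=14 f(6,0)=20 f(6,2)=15 f(6,4)=6 f(6,6)=1
t=7: f(7,-3)=14 f(7,-1)=34 f(7,1)=35 f(7,3)=21 f(7,5)=7 f(7,7)=1
t=8: f(8,-2)=48 f(8,0)=69 f(8,2)=56 f(8,4)=28 f(8,6)=8 f(8,8)=1
t=9: f(9,-3)=48 f(9,-1)=117 f(9,1)=125 f(9,3)=84 f(9,5)=36 f(9,7)=9 f(9,9)=1
t=10: f(10,-2)=165 f(10,0)=242 f(10,2)=209 f(10,4)=120 f(10,6)=45 f(10,8)=10 f(10,10)=1
t=11: f(11,-3)=165 f(11,-1)=407 f(11,1)=451 f(11,3)=329 f(11,5)=165 f(11,7)=55 f(11,9)=11 f(11,11)=1
t=12: f(12,-2)=572 f(12,0)=858 f(12,2)=780 f(12,4)=494 f(12,6)=220 f(12,8)=66 f(12,10)=12 f(12,12)=1
t=13: f(13,-3)=572 f(13,-1)=1430 f(13,1)=1638 f(13,3)=1274 f(13,5)=714 f(13,7)=286 f(13,9)=78 f(13,11)=13 f(13,13)=1
t=14: f(14,-2)=2002 f(14,0)=3068 f(14,2)=2912 f(14,4)=1988 f(14,6)=1000 f(14,8)=364 f(14,10)=91 f(14,12)=14 f(14,14)=1
t=15: f(15,-3)=2002 f(15,-1)=5070 f(15,1)=5980 f(15,3)=4900 f(15,5)=2988 f(15,7)=1364 f(15,9)=455 f(15,11)=105 f(15,13)=15 f(15,15)=1
t=16: f(16,-2)=7072 f(16,0)=11050 f(16,2)=10880 f(16,4)=7888 f(16,6)=4352 f(16,8)=1819 f(16,10)=560 f(16,12)=120 f(16,14)=16 f(16,16)=1
Σ_s f(16,s) = 43758
P = 43758/65536 = 21879/32768

Answer: 21879/32768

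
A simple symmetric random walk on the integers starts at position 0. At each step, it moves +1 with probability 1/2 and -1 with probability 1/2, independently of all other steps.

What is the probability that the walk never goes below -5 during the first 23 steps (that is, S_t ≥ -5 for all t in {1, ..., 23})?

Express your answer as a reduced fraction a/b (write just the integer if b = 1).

Answer: 1656667/2097152

Derivation:
Let f(t,s) = #length-t paths at position s with S_1..S_t all ≥ -5.
f(t,s) = f(t-1,s-1) + f(t-1,s+1) for s ≥ -5; f(t,s) = 0 for s < -5.
t=0: f(0,0)=1
t=1: f(1,-1)=1 f(1,1)=1
t=2: f(2,-2)=1 f(2,0)=2 f(2,2)=1
t=3: f(3,-3)=1 f(3,-1)=3 f(3,1)=3 f(3,3)=1
t=4: f(4,-4)=1 f(4,-2)=4 f(4,0)=6 f(4,2)=4 f(4,4)=1
t=5: f(5,-5)=1 f(5,-3)=5 f(5,-1)=10 f(5,1)=10 f(5,3)=5 f(5,5)=1
t=6: f(6,-4)=6 f(6,-2)=15 f(6,0)=20 f(6,2)=15 f(6,4)=6 f(6,6)=1
t=7: f(7,-5)=6 f(7,-3)=21 f(7,-1)=35 f(7,1)=35 f(7,3)=21 f(7,5)=7 f(7,7)=1
t=8: f(8,-4)=27 f(8,-2)=56 f(8,0)=70 f(8,2)=56 f(8,4)=28 f(8,6)=8 f(8,8)=1
t=9: f(9,-5)=27 f(9,-3)=83 f(9,-1)=126 f(9,1)=126 f(9,3)=84 f(9,5)=36 f(9,7)=9 f(9,9)=1
t=10: f(10,-4)=110 f(10,-2)=209 f(10,0)=252 f(10,2)=210 f(10,4)=120 f(10,6)=45 f(10,8)=10 f(10,10)=1
t=11: f(11,-5)=110 f(11,-3)=319 f(11,-1)=461 f(11,1)=462 f(11,3)=330 f(11,5)=165 f(11,7)=55 f(11,9)=11 f(11,11)=1
t=12: f(12,-4)=429 f(12,-2)=780 f(12,0)=923 f(12,2)=792 f(12,4)=495 f(12,6)=220 f(12,8)=66 f(12,10)=12 f(12,12)=1
t=13: f(13,-5)=429 f(13,-3)=1209 f(13,-1)=1703 f(13,1)=1715 f(13,3)=1287 f(13,5)=715 f(13,7)=286 f(13,9)=78 f(13,11)=13 f(13,13)=1
t=14: f(14,-4)=1638 f(14,-2)=2912 f(14,0)=3418 f(14,2)=3002 f(14,4)=2002 f(14,6)=1001 f(14,8)=364 f(14,10)=91 f(14,12)=14 f(14,14)=1
t=15: f(15,-5)=1638 f(15,-3)=4550 f(15,-1)=6330 f(15,1)=6420 f(15,3)=5004 f(15,5)=3003 f(15,7)=1365 f(15,9)=455 f(15,11)=105 f(15,13)=15 f(15,15)=1
t=16: f(16,-4)=6188 f(16,-2)=10880 f(16,0)=12750 f(16,2)=11424 f(16,4)=8007 f(16,6)=4368 f(16,8)=1820 f(16,10)=560 f(16,12)=120 f(16,14)=16 f(16,16)=1
t=17: f(17,-5)=6188 f(17,-3)=17068 f(17,-1)=23630 f(17,1)=24174 f(17,3)=19431 f(17,5)=12375 f(17,7)=6188 f(17,9)=2380 f(17,11)=680 f(17,13)=136 f(17,15)=17 f(17,17)=1
t=18: f(18,-4)=23256 f(18,-2)=40698 f(18,0)=47804 f(18,2)=43605 f(18,4)=31806 f(18,6)=18563 f(18,8)=8568 f(18,10)=3060 f(18,12)=816 f(18,14)=153 f(18,16)=18 f(18,18)=1
t=19: f(19,-5)=23256 f(19,-3)=63954 f(19,-1)=88502 f(19,1)=91409 f(19,3)=75411 f(19,5)=50369 f(19,7)=27131 f(19,9)=11628 f(19,11)=3876 f(19,13)=969 f(19,15)=171 f(19,17)=19 f(19,19)=1
t=20: f(20,-4)=87210 f(20,-2)=152456 f(20,0)=179911 f(20,2)=166820 f(20,4)=125780 f(20,6)=77500 f(20,8)=38759 f(20,10)=15504 f(20,12)=4845 f(20,14)=1140 f(20,16)=190 f(20,18)=20 f(20,20)=1
t=21: f(21,-5)=87210 f(21,-3)=239666 f(21,-1)=332367 f(21,1)=346731 f(21,3)=292600 f(21,5)=203280 f(21,7)=116259 f(21,9)=54263 f(21,11)=20349 f(21,13)=5985 f(21,15)=1330 f(21,17)=210 f(21,19)=21 f(21,21)=1
t=22: f(22,-4)=326876 f(22,-2)=572033 f(22,0)=679098 f(22,2)=639331 f(22,4)=495880 f(22,6)=319539 f(22,8)=170522 f(22,10)=74612 f(22,12)=26334 f(22,14)=7315 f(22,16)=1540 f(22,18)=231 f(22,20)=22 f(22,22)=1
t=23: f(23,-5)=326876 f(23,-3)=898909 f(23,-1)=1251131 f(23,1)=1318429 f(23,3)=1135211 f(23,5)=815419 f(23,7)=490061 f(23,9)=245134 f(23,11)=100946 f(23,13)=33649 f(23,15)=8855 f(23,17)=1771 f(23,19)=253 f(23,21)=23 f(23,23)=1
Σ_s f(23,s) = 6626668
P = 6626668/8388608 = 1656667/2097152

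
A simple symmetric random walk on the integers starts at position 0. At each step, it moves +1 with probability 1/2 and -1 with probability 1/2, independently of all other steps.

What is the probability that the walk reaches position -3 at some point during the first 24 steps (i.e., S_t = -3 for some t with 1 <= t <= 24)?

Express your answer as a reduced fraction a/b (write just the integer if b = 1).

Answer: 2270193/4194304

Derivation:
Count via complement. Let g(t,s) = #length-t paths at position s with S_1..S_t all ≠ -3.
g(t,s) = g(t-1,s-1) + g(t-1,s+1) for s ≠ -3; g(t,-3) = 0.
t=0: g(0,0)=1
t=1: g(1,-1)=1 g(1,1)=1
t=2: g(2,-2)=1 g(2,0)=2 g(2,2)=1
t=3: g(3,-1)=3 g(3,1)=3 g(3,3)=1
t=4: g(4,-2)=3 g(4,0)=6 g(4,2)=4 g(4,4)=1
t=5: g(5,-1)=9 g(5,1)=10 g(5,3)=5 g(5,5)=1
t=6: g(6,-2)=9 g(6,0)=19 g(6,2)=15 g(6,4)=6 g(6,6)=1
t=7: g(7,-1)=28 g(7,1)=34 g(7,3)=21 g(7,5)=7 g(7,7)=1
t=8: g(8,-2)=28 g(8,0)=62 g(8,2)=55 g(8,4)=28 g(8,6)=8 g(8,8)=1
t=9: g(9,-1)=90 g(9,1)=117 g(9,3)=83 g(9,5)=36 g(9,7)=9 g(9,9)=1
t=10: g(10,-2)=90 g(10,0)=207 g(10,2)=200 g(10,4)=119 g(10,6)=45 g(10,8)=10 g(10,10)=1
t=11: g(11,-1)=297 g(11,1)=407 g(11,3)=319 g(11,5)=164 g(11,7)=55 g(11,9)=11 g(11,11)=1
t=12: g(12,-2)=297 g(12,0)=704 g(12,2)=726 g(12,4)=483 g(12,6)=219 g(12,8)=66 g(12,10)=12 g(12,12)=1
t=13: g(13,-1)=1001 g(13,1)=1430 g(13,3)=1209 g(13,5)=702 g(13,7)=285 g(13,9)=78 g(13,11)=13 g(13,13)=1
t=14: g(14,-2)=1001 g(14,0)=2431 g(14,2)=2639 g(14,4)=1911 g(14,6)=987 g(14,8)=363 g(14,10)=91 g(14,12)=14 g(14,14)=1
t=15: g(15,-1)=3432 g(15,1)=5070 g(15,3)=4550 g(15,5)=2898 g(15,7)=1350 g(15,9)=454 g(15,11)=105 g(15,13)=15 g(15,15)=1
t=16: g(16,-2)=3432 g(16,0)=8502 g(16,2)=9620 g(16,4)=7448 g(16,6)=4248 g(16,8)=1804 g(16,10)=559 g(16,12)=120 g(16,14)=16 g(16,16)=1
t=17: g(17,-1)=11934 g(17,1)=18122 g(17,3)=17068 g(17,5)=11696 g(17,7)=6052 g(17,9)=2363 g(17,11)=679 g(17,13)=136 g(17,15)=17 g(17,17)=1
t=18: g(18,-2)=11934 g(18,0)=30056 g(18,2)=35190 g(18,4)=28764 g(18,6)=17748 g(18,8)=8415 g(18,10)=3042 g(18,12)=815 g(18,14)=153 g(18,16)=18 g(18,18)=1
t=19: g(19,-1)=41990 g(19,1)=65246 g(19,3)=63954 g(19,5)=46512 g(19,7)=26163 g(19,9)=11457 g(19,11)=3857 g(19,13)=968 g(19,15)=171 g(19,17)=19 g(19,19)=1
t=20: g(20,-2)=41990 g(20,0)=107236 g(20,2)=129200 g(20,4)=110466 g(20,6)=72675 g(20,8)=37620 g(20,10)=15314 g(20,12)=4825 g(20,14)=1139 g(20,16)=190 g(20,18)=20 g(20,20)=1
t=21: g(21,-1)=149226 g(21,1)=236436 g(21,3)=239666 g(21,5)=183141 g(21,7)=110295 g(21,9)=52934 g(21,11)=20139 g(21,13)=5964 g(21,15)=1329 g(21,17)=210 g(21,19)=21 g(21,21)=1
t=22: g(22,-2)=149226 g(22,0)=385662 g(22,2)=476102 g(22,4)=422807 g(22,6)=293436 g(22,8)=163229 g(22,10)=73073 g(22,12)=26103 g(22,14)=7293 g(22,16)=1539 g(22,18)=231 g(22,20)=22 g(22,22)=1
t=23: g(23,-1)=534888 g(23,1)=861764 g(23,3)=898909 g(23,5)=716243 g(23,7)=456665 g(23,9)=236302 g(23,11)=99176 g(23,13)=33396 g(23,15)=8832 g(23,17)=1770 g(23,19)=253 g(23,21)=23 g(23,23)=1
t=24: g(24,-2)=534888 g(24,0)=1396652 g(24,2)=1760673 g(24,4)=1615152 g(24,6)=1172908 g(24,8)=692967 g(24,10)=335478 g(24,12)=132572 g(24,14)=42228 g(24,16)=10602 g(24,18)=2023 g(24,20)=276 g(24,22)=24 g(24,24)=1
Paths never hitting -3: Σ_s g(24,s) = 7696444
Paths hitting -3: 2^24 - 7696444 = 9080772
P = 9080772/16777216 = 2270193/4194304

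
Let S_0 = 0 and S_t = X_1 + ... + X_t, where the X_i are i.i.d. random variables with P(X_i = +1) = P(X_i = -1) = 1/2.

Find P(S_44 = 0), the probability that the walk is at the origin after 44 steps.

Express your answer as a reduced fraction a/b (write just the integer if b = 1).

To return to 0 after 44 steps: need exactly 22 steps of +1 and 22 of -1.
Favorable paths: C(44,22) = 2104098963720
Total paths: 2^44 = 17592186044416
P = 2104098963720/17592186044416 = 263012370465/2199023255552

Answer: 263012370465/2199023255552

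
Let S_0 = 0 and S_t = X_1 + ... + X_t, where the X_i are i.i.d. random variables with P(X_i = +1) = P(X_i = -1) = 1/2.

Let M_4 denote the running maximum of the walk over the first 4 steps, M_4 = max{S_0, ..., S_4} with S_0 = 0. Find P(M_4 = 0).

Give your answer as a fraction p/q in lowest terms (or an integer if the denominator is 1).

Answer: 3/8

Derivation:
Let M_4 = max(S_0,...,S_4). Use the reflection principle: for j ≥ 1, #{paths with M_4 ≥ j} = #{S_4 ≥ j} + #{S_4 ≥ j+1}.
P(M_4 ≥ 0) = 1 since S_0 = 0, so #{M_4 ≥ 0} = 16.
#{M_4 ≥ 1} = #{S_4 ≥ 1} + #{S_4 ≥ 2} = 5 + 5 = 10.
#{M_4 = 0} = 16 - 10 = 6.
P(M_4 = 0) = 6/16 = 3/8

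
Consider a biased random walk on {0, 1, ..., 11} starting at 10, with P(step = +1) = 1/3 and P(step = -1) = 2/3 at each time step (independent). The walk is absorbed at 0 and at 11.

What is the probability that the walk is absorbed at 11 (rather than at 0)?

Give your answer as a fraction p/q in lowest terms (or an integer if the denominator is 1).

Biased walk: p = 1/3, q = 2/3, r = q/p = 2
Gambler's ruin: P(hit 11 before 0 | start at 10) = (1 - r^a)/(1 - r^N)
r^10 = 1024; r^11 = 2048
P = (1 - 1024) / (1 - 2048) = -1023 / -2047 = 1023/2047

Answer: 1023/2047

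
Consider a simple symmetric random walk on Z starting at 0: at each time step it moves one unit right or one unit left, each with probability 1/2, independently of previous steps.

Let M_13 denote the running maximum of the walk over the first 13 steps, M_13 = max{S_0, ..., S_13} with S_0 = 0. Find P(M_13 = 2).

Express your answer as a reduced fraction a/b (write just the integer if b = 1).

Let M_13 = max(S_0,...,S_13). Use the reflection principle: for j ≥ 1, #{paths with M_13 ≥ j} = #{S_13 ≥ j} + #{S_13 ≥ j+1}.
By reflection, #{M_13 ≥ 2} = #{S_13 ≥ 2} + #{S_13 ≥ 3} = 2380 + 2380 = 4760.
#{M_13 ≥ 3} = #{S_13 ≥ 3} + #{S_13 ≥ 4} = 2380 + 1093 = 3473.
#{M_13 = 2} = 4760 - 3473 = 1287.
P(M_13 = 2) = 1287/8192 = 1287/8192

Answer: 1287/8192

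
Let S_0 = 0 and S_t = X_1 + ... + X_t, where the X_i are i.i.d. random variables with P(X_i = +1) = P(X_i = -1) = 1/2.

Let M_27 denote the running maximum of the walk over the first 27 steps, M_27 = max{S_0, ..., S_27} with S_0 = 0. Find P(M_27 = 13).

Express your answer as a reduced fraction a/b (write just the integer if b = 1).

Answer: 444015/67108864

Derivation:
Let M_27 = max(S_0,...,S_27). Use the reflection principle: for j ≥ 1, #{paths with M_27 ≥ j} = #{S_27 ≥ j} + #{S_27 ≥ j+1}.
By reflection, #{M_27 ≥ 13} = #{S_27 ≥ 13} + #{S_27 ≥ 14} = 1285624 + 397594 = 1683218.
#{M_27 ≥ 14} = #{S_27 ≥ 14} + #{S_27 ≥ 15} = 397594 + 397594 = 795188.
#{M_27 = 13} = 1683218 - 795188 = 888030.
P(M_27 = 13) = 888030/134217728 = 444015/67108864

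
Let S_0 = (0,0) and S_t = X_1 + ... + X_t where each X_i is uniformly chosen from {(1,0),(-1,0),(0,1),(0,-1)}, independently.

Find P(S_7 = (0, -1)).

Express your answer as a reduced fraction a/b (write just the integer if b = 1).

Let h be the number of horizontal steps (so 7-h are vertical). To end at (0,-1) need (h+0)/2 right-steps and ((7-h)-1)/2 up-steps.
Sum over h with 0 ≤ h ≤ 6, h ≡ 0 (mod 2), 7-h ≡ 1 (mod 2):
h=0: C(7,0)·C(0,0)·C(7,3) = 1·1·35 = 35
h=2: C(7,2)·C(2,1)·C(5,2) = 21·2·10 = 420
h=4: C(7,4)·C(4,2)·C(3,1) = 35·6·3 = 630
h=6: C(7,6)·C(6,3)·C(1,0) = 7·20·1 = 140
Total favorable: 1225
Total paths: 4^7 = 16384
P = 1225/16384 = 1225/16384

Answer: 1225/16384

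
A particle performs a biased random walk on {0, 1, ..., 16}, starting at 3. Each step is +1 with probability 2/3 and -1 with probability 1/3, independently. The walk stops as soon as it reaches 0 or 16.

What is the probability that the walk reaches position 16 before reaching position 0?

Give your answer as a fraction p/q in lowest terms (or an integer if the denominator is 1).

Biased walk: p = 2/3, q = 1/3, r = q/p = 1/2
Gambler's ruin: P(hit 16 before 0 | start at 3) = (1 - r^a)/(1 - r^N)
r^3 = 1/8; r^16 = 1/65536
P = (1 - 1/8) / (1 - 1/65536) = 7/8 / 65535/65536 = 57344/65535

Answer: 57344/65535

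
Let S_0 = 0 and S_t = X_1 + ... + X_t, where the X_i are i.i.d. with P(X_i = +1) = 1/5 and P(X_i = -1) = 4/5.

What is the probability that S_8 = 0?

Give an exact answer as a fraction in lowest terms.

Answer: 3584/78125

Derivation:
To be at 0 after 8 steps: need exactly 4 steps of +1 and 4 of -1.
Number of such sequences: C(8,4) = 70
Each has probability (1/5)^4 · (4/5)^4 = 256/390625
P = 70 · 256/390625 = 3584/78125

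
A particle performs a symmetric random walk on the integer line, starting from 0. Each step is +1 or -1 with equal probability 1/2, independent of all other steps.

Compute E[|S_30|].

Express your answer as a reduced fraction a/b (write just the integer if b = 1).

S_30 takes values m ≡ 0 (mod 2) with |m| ≤ 30; P(S_30=m) = C(30,(30+m)/2)/2^30.
Total paths: 2^30 = 1073741824
Distribution: P(S=-30)=1/1073741824, P(S=-28)=30/1073741824, P(S=-26)=435/1073741824, P(S=-24)=4060/1073741824, P(S=-22)=27405/1073741824, P(S=-20)=142506/1073741824, P(S=-18)=593775/1073741824, P(S=-16)=2035800/1073741824, P(S=-14)=5852925/1073741824, P(S=-12)=14307150/1073741824, P(S=-10)=30045015/1073741824, P(S=-8)=54627300/1073741824, P(S=-6)=86493225/1073741824, P(S=-4)=119759850/1073741824, P(S=-2)=145422675/1073741824, P(S=0)=155117520/1073741824, P(S=2)=145422675/1073741824, P(S=4)=119759850/1073741824, P(S=6)=86493225/1073741824, P(S=8)=54627300/1073741824, P(S=10)=30045015/1073741824, P(S=12)=14307150/1073741824, P(S=14)=5852925/1073741824, P(S=16)=2035800/1073741824, P(S=18)=593775/1073741824, P(S=20)=142506/1073741824, P(S=22)=27405/1073741824, P(S=24)=4060/1073741824, P(S=26)=435/1073741824, P(S=28)=30/1073741824, P(S=30)=1/1073741824
E[|S_30|] = Σ_m |m|·P(S_30=m) = 4653525600/1073741824 = 145422675/33554432

Answer: 145422675/33554432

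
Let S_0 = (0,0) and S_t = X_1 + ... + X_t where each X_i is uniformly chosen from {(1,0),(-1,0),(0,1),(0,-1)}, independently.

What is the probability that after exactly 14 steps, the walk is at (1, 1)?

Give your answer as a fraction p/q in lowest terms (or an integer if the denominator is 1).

Answer: 1288287/33554432

Derivation:
Let h be the number of horizontal steps (so 14-h are vertical). To end at (1,1) need (h+1)/2 right-steps and ((14-h)+1)/2 up-steps.
Sum over h with 1 ≤ h ≤ 13, h ≡ 1 (mod 2), 14-h ≡ 1 (mod 2):
h=1: C(14,1)·C(1,1)·C(13,7) = 14·1·1716 = 24024
h=3: C(14,3)·C(3,2)·C(11,6) = 364·3·462 = 504504
h=5: C(14,5)·C(5,3)·C(9,5) = 2002·10·126 = 2522520
h=7: C(14,7)·C(7,4)·C(7,4) = 3432·35·35 = 4204200
h=9: C(14,9)·C(9,5)·C(5,3) = 2002·126·10 = 2522520
h=11: C(14,11)·C(11,6)·C(3,2) = 364·462·3 = 504504
h=13: C(14,13)·C(13,7)·C(1,1) = 14·1716·1 = 24024
Total favorable: 10306296
Total paths: 4^14 = 268435456
P = 10306296/268435456 = 1288287/33554432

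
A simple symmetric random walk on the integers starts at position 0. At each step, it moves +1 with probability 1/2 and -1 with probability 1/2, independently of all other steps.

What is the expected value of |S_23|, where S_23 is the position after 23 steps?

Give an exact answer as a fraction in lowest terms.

Answer: 2028117/524288

Derivation:
S_23 takes values m ≡ 1 (mod 2) with |m| ≤ 23; P(S_23=m) = C(23,(23+m)/2)/2^23.
Total paths: 2^23 = 8388608
Distribution: P(S=-23)=1/8388608, P(S=-21)=23/8388608, P(S=-19)=253/8388608, P(S=-17)=1771/8388608, P(S=-15)=8855/8388608, P(S=-13)=33649/8388608, P(S=-11)=100947/8388608, P(S=-9)=245157/8388608, P(S=-7)=490314/8388608, P(S=-5)=817190/8388608, P(S=-3)=1144066/8388608, P(S=-1)=1352078/8388608, P(S=1)=1352078/8388608, P(S=3)=1144066/8388608, P(S=5)=817190/8388608, P(S=7)=490314/8388608, P(S=9)=245157/8388608, P(S=11)=100947/8388608, P(S=13)=33649/8388608, P(S=15)=8855/8388608, P(S=17)=1771/8388608, P(S=19)=253/8388608, P(S=21)=23/8388608, P(S=23)=1/8388608
E[|S_23|] = Σ_m |m|·P(S_23=m) = 32449872/8388608 = 2028117/524288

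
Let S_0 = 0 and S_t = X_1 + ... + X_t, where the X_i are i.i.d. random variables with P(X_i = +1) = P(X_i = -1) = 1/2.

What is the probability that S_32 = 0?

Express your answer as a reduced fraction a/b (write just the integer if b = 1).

Answer: 300540195/2147483648

Derivation:
To return to 0 after 32 steps: need exactly 16 steps of +1 and 16 of -1.
Favorable paths: C(32,16) = 601080390
Total paths: 2^32 = 4294967296
P = 601080390/4294967296 = 300540195/2147483648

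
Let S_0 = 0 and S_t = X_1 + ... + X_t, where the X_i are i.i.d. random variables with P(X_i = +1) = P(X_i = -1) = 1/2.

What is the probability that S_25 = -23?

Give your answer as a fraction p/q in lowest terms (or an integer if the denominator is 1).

To reach position -23 after 25 steps: need 1 step of +1 and 24 of -1.
Favorable paths: C(25,1) = 25
Total paths: 2^25 = 33554432
P = 25/33554432 = 25/33554432

Answer: 25/33554432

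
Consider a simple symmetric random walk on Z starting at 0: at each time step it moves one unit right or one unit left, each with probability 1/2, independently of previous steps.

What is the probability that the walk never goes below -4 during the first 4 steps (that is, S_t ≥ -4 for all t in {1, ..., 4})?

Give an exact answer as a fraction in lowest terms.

Let f(t,s) = #length-t paths at position s with S_1..S_t all ≥ -4.
f(t,s) = f(t-1,s-1) + f(t-1,s+1) for s ≥ -4; f(t,s) = 0 for s < -4.
t=0: f(0,0)=1
t=1: f(1,-1)=1 f(1,1)=1
t=2: f(2,-2)=1 f(2,0)=2 f(2,2)=1
t=3: f(3,-3)=1 f(3,-1)=3 f(3,1)=3 f(3,3)=1
t=4: f(4,-4)=1 f(4,-2)=4 f(4,0)=6 f(4,2)=4 f(4,4)=1
Σ_s f(4,s) = 16
P = 16/16 = 1

Answer: 1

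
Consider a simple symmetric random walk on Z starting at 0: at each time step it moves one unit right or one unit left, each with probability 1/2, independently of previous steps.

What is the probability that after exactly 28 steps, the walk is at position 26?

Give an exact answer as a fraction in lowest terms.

To reach position 26 after 28 steps: need 27 steps of +1 and 1 of -1.
Favorable paths: C(28,27) = 28
Total paths: 2^28 = 268435456
P = 28/268435456 = 7/67108864

Answer: 7/67108864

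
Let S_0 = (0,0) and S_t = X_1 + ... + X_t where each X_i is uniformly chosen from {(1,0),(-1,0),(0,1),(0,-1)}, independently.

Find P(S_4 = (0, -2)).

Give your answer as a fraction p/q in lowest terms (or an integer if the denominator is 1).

Answer: 1/16

Derivation:
Let h be the number of horizontal steps (so 4-h are vertical). To end at (0,-2) need (h+0)/2 right-steps and ((4-h)-2)/2 up-steps.
Sum over h with 0 ≤ h ≤ 2, h ≡ 0 (mod 2), 4-h ≡ 0 (mod 2):
h=0: C(4,0)·C(0,0)·C(4,1) = 1·1·4 = 4
h=2: C(4,2)·C(2,1)·C(2,0) = 6·2·1 = 12
Total favorable: 16
Total paths: 4^4 = 256
P = 16/256 = 1/16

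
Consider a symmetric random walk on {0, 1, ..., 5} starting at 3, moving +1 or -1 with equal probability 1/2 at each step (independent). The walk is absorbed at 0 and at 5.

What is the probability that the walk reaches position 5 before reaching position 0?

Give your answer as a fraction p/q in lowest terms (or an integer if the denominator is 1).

Answer: 3/5

Derivation:
Symmetric walk (p = 1/2): the harmonic-function argument gives P(hit 5 before 0 | start at 3) = a/N.
P = 3/5 = 3/5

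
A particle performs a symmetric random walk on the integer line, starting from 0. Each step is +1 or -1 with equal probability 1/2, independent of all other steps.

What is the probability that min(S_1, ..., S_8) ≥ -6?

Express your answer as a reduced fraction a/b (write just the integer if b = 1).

Answer: 127/128

Derivation:
Let f(t,s) = #length-t paths at position s with S_1..S_t all ≥ -6.
f(t,s) = f(t-1,s-1) + f(t-1,s+1) for s ≥ -6; f(t,s) = 0 for s < -6.
t=0: f(0,0)=1
t=1: f(1,-1)=1 f(1,1)=1
t=2: f(2,-2)=1 f(2,0)=2 f(2,2)=1
t=3: f(3,-3)=1 f(3,-1)=3 f(3,1)=3 f(3,3)=1
t=4: f(4,-4)=1 f(4,-2)=4 f(4,0)=6 f(4,2)=4 f(4,4)=1
t=5: f(5,-5)=1 f(5,-3)=5 f(5,-1)=10 f(5,1)=10 f(5,3)=5 f(5,5)=1
t=6: f(6,-6)=1 f(6,-4)=6 f(6,-2)=15 f(6,0)=20 f(6,2)=15 f(6,4)=6 f(6,6)=1
t=7: f(7,-5)=7 f(7,-3)=21 f(7,-1)=35 f(7,1)=35 f(7,3)=21 f(7,5)=7 f(7,7)=1
t=8: f(8,-6)=7 f(8,-4)=28 f(8,-2)=56 f(8,0)=70 f(8,2)=56 f(8,4)=28 f(8,6)=8 f(8,8)=1
Σ_s f(8,s) = 254
P = 254/256 = 127/128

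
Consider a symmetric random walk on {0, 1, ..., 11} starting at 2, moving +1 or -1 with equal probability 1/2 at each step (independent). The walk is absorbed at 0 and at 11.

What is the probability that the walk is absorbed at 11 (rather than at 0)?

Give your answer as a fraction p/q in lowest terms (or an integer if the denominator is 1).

Answer: 2/11

Derivation:
Symmetric walk (p = 1/2): the harmonic-function argument gives P(hit 11 before 0 | start at 2) = a/N.
P = 2/11 = 2/11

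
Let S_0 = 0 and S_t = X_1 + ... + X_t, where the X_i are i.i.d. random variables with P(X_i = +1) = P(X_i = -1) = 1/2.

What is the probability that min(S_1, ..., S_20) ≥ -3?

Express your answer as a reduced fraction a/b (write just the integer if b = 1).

Answer: 323323/524288

Derivation:
Let f(t,s) = #length-t paths at position s with S_1..S_t all ≥ -3.
f(t,s) = f(t-1,s-1) + f(t-1,s+1) for s ≥ -3; f(t,s) = 0 for s < -3.
t=0: f(0,0)=1
t=1: f(1,-1)=1 f(1,1)=1
t=2: f(2,-2)=1 f(2,0)=2 f(2,2)=1
t=3: f(3,-3)=1 f(3,-1)=3 f(3,1)=3 f(3,3)=1
t=4: f(4,-2)=4 f(4,0)=6 f(4,2)=4 f(4,4)=1
t=5: f(5,-3)=4 f(5,-1)=10 f(5,1)=10 f(5,3)=5 f(5,5)=1
t=6: f(6,-2)=14 f(6,0)=20 f(6,2)=15 f(6,4)=6 f(6,6)=1
t=7: f(7,-3)=14 f(7,-1)=34 f(7,1)=35 f(7,3)=21 f(7,5)=7 f(7,7)=1
t=8: f(8,-2)=48 f(8,0)=69 f(8,2)=56 f(8,4)=28 f(8,6)=8 f(8,8)=1
t=9: f(9,-3)=48 f(9,-1)=117 f(9,1)=125 f(9,3)=84 f(9,5)=36 f(9,7)=9 f(9,9)=1
t=10: f(10,-2)=165 f(10,0)=242 f(10,2)=209 f(10,4)=120 f(10,6)=45 f(10,8)=10 f(10,10)=1
t=11: f(11,-3)=165 f(11,-1)=407 f(11,1)=451 f(11,3)=329 f(11,5)=165 f(11,7)=55 f(11,9)=11 f(11,11)=1
t=12: f(12,-2)=572 f(12,0)=858 f(12,2)=780 f(12,4)=494 f(12,6)=220 f(12,8)=66 f(12,10)=12 f(12,12)=1
t=13: f(13,-3)=572 f(13,-1)=1430 f(13,1)=1638 f(13,3)=1274 f(13,5)=714 f(13,7)=286 f(13,9)=78 f(13,11)=13 f(13,13)=1
t=14: f(14,-2)=2002 f(14,0)=3068 f(14,2)=2912 f(14,4)=1988 f(14,6)=1000 f(14,8)=364 f(14,10)=91 f(14,12)=14 f(14,14)=1
t=15: f(15,-3)=2002 f(15,-1)=5070 f(15,1)=5980 f(15,3)=4900 f(15,5)=2988 f(15,7)=1364 f(15,9)=455 f(15,11)=105 f(15,13)=15 f(15,15)=1
t=16: f(16,-2)=7072 f(16,0)=11050 f(16,2)=10880 f(16,4)=7888 f(16,6)=4352 f(16,8)=1819 f(16,10)=560 f(16,12)=120 f(16,14)=16 f(16,16)=1
t=17: f(17,-3)=7072 f(17,-1)=18122 f(17,1)=21930 f(17,3)=18768 f(17,5)=12240 f(17,7)=6171 f(17,9)=2379 f(17,11)=680 f(17,13)=136 f(17,15)=17 f(17,17)=1
t=18: f(18,-2)=25194 f(18,0)=40052 f(18,2)=40698 f(18,4)=31008 f(18,6)=18411 f(18,8)=8550 f(18,10)=3059 f(18,12)=816 f(18,14)=153 f(18,16)=18 f(18,18)=1
t=19: f(19,-3)=25194 f(19,-1)=65246 f(19,1)=80750 f(19,3)=71706 f(19,5)=49419 f(19,7)=26961 f(19,9)=11609 f(19,11)=3875 f(19,13)=969 f(19,15)=171 f(19,17)=19 f(19,19)=1
t=20: f(20,-2)=90440 f(20,0)=145996 f(20,2)=152456 f(20,4)=121125 f(20,6)=76380 f(20,8)=38570 f(20,10)=15484 f(20,12)=4844 f(20,14)=1140 f(20,16)=190 f(20,18)=20 f(20,20)=1
Σ_s f(20,s) = 646646
P = 646646/1048576 = 323323/524288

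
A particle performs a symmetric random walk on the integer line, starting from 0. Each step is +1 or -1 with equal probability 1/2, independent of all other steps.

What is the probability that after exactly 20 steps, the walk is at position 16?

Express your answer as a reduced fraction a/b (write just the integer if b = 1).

Answer: 95/524288

Derivation:
To reach position 16 after 20 steps: need 18 steps of +1 and 2 of -1.
Favorable paths: C(20,18) = 190
Total paths: 2^20 = 1048576
P = 190/1048576 = 95/524288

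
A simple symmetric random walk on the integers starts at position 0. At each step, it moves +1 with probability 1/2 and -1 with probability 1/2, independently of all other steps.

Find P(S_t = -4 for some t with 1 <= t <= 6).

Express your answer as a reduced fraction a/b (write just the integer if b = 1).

Count via complement. Let g(t,s) = #length-t paths at position s with S_1..S_t all ≠ -4.
g(t,s) = g(t-1,s-1) + g(t-1,s+1) for s ≠ -4; g(t,-4) = 0.
t=0: g(0,0)=1
t=1: g(1,-1)=1 g(1,1)=1
t=2: g(2,-2)=1 g(2,0)=2 g(2,2)=1
t=3: g(3,-3)=1 g(3,-1)=3 g(3,1)=3 g(3,3)=1
t=4: g(4,-2)=4 g(4,0)=6 g(4,2)=4 g(4,4)=1
t=5: g(5,-3)=4 g(5,-1)=10 g(5,1)=10 g(5,3)=5 g(5,5)=1
t=6: g(6,-2)=14 g(6,0)=20 g(6,2)=15 g(6,4)=6 g(6,6)=1
Paths never hitting -4: Σ_s g(6,s) = 56
Paths hitting -4: 2^6 - 56 = 8
P = 8/64 = 1/8

Answer: 1/8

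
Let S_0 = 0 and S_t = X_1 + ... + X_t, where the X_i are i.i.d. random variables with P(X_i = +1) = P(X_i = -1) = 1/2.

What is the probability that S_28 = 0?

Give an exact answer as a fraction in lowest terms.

To return to 0 after 28 steps: need exactly 14 steps of +1 and 14 of -1.
Favorable paths: C(28,14) = 40116600
Total paths: 2^28 = 268435456
P = 40116600/268435456 = 5014575/33554432

Answer: 5014575/33554432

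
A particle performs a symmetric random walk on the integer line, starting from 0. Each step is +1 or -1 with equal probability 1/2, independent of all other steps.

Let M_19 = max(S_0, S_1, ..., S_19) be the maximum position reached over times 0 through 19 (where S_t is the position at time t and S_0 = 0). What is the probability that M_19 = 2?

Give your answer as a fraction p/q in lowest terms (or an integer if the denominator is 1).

Let M_19 = max(S_0,...,S_19). Use the reflection principle: for j ≥ 1, #{paths with M_19 ≥ j} = #{S_19 ≥ j} + #{S_19 ≥ j+1}.
By reflection, #{M_19 ≥ 2} = #{S_19 ≥ 2} + #{S_19 ≥ 3} = 169766 + 169766 = 339532.
#{M_19 ≥ 3} = #{S_19 ≥ 3} + #{S_19 ≥ 4} = 169766 + 94184 = 263950.
#{M_19 = 2} = 339532 - 263950 = 75582.
P(M_19 = 2) = 75582/524288 = 37791/262144

Answer: 37791/262144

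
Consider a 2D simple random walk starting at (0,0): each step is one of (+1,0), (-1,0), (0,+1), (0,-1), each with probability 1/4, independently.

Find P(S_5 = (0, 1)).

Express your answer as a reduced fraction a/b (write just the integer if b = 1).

Answer: 25/256

Derivation:
Let h be the number of horizontal steps (so 5-h are vertical). To end at (0,1) need (h+0)/2 right-steps and ((5-h)+1)/2 up-steps.
Sum over h with 0 ≤ h ≤ 4, h ≡ 0 (mod 2), 5-h ≡ 1 (mod 2):
h=0: C(5,0)·C(0,0)·C(5,3) = 1·1·10 = 10
h=2: C(5,2)·C(2,1)·C(3,2) = 10·2·3 = 60
h=4: C(5,4)·C(4,2)·C(1,1) = 5·6·1 = 30
Total favorable: 100
Total paths: 4^5 = 1024
P = 100/1024 = 25/256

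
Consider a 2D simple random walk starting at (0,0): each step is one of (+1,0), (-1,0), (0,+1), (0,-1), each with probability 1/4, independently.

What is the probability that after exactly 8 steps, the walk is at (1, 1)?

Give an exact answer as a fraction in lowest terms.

Answer: 245/4096

Derivation:
Let h be the number of horizontal steps (so 8-h are vertical). To end at (1,1) need (h+1)/2 right-steps and ((8-h)+1)/2 up-steps.
Sum over h with 1 ≤ h ≤ 7, h ≡ 1 (mod 2), 8-h ≡ 1 (mod 2):
h=1: C(8,1)·C(1,1)·C(7,4) = 8·1·35 = 280
h=3: C(8,3)·C(3,2)·C(5,3) = 56·3·10 = 1680
h=5: C(8,5)·C(5,3)·C(3,2) = 56·10·3 = 1680
h=7: C(8,7)·C(7,4)·C(1,1) = 8·35·1 = 280
Total favorable: 3920
Total paths: 4^8 = 65536
P = 3920/65536 = 245/4096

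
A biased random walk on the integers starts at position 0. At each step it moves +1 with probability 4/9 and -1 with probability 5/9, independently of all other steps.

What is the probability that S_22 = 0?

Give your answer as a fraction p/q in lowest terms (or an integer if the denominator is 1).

To be at 0 after 22 steps: need exactly 11 steps of +1 and 11 of -1.
Number of such sequences: C(22,11) = 705432
Each has probability (4/9)^11 · (5/9)^11 = 204800000000000/984770902183611232881
P = 705432 · 204800000000000/984770902183611232881 = 48157491200000000000/328256967394537077627

Answer: 48157491200000000000/328256967394537077627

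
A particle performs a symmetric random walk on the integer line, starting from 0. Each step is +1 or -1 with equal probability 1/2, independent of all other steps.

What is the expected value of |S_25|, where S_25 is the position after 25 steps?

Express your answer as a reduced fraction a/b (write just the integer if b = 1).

S_25 takes values m ≡ 1 (mod 2) with |m| ≤ 25; P(S_25=m) = C(25,(25+m)/2)/2^25.
Total paths: 2^25 = 33554432
Distribution: P(S=-25)=1/33554432, P(S=-23)=25/33554432, P(S=-21)=300/33554432, P(S=-19)=2300/33554432, P(S=-17)=12650/33554432, P(S=-15)=53130/33554432, P(S=-13)=177100/33554432, P(S=-11)=480700/33554432, P(S=-9)=1081575/33554432, P(S=-7)=2042975/33554432, P(S=-5)=3268760/33554432, P(S=-3)=4457400/33554432, P(S=-1)=5200300/33554432, P(S=1)=5200300/33554432, P(S=3)=4457400/33554432, P(S=5)=3268760/33554432, P(S=7)=2042975/33554432, P(S=9)=1081575/33554432, P(S=11)=480700/33554432, P(S=13)=177100/33554432, P(S=15)=53130/33554432, P(S=17)=12650/33554432, P(S=19)=2300/33554432, P(S=21)=300/33554432, P(S=23)=25/33554432, P(S=25)=1/33554432
E[|S_25|] = Σ_m |m|·P(S_25=m) = 135207800/33554432 = 16900975/4194304

Answer: 16900975/4194304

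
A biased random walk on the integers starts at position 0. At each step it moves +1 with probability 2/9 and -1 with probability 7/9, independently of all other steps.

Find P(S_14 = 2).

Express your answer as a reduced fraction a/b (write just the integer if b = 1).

To reach position 2 after 14 steps: need 8 steps of +1 and 6 steps of -1.
Number of such sequences: C(14,8) = 3003
Each has probability (2/9)^8 · (7/9)^6 = 30118144/22876792454961
P = 3003 · 30118144/22876792454961 = 30148262144/7625597484987

Answer: 30148262144/7625597484987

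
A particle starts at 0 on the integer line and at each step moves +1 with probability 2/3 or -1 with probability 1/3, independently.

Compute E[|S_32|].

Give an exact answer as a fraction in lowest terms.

S_32 takes values m ≡ 0 (mod 2) with |m| ≤ 32; P(S_32=m) = C(32,(32+m)/2) · (2/3)^((32+m)/2) · (1/3)^((32-m)/2).
Distribution: P(S=-32)=1/1853020188851841, P(S=-30)=64/1853020188851841, P(S=-28)=1984/1853020188851841, P(S=-26)=39680/1853020188851841, P(S=-24)=575360/1853020188851841, P(S=-22)=6444032/1853020188851841, P(S=-20)=6444032/205891132094649, P(S=-18)=47869952/205891132094649, P(S=-16)=299187200/205891132094649, P(S=-14)=4786995200/617673396283947, P(S=-12)=22020177920/617673396283947, P(S=-10)=88080711680/617673396283947, P(S=-8)=308282490880/617673396283947, P(S=-6)=948561510400/617673396283947, P(S=-4)=2574666956800/617673396283947, P(S=-2)=2059733565440/205891132094649, P(S=0)=4376933826560/205891132094649, P(S=2)=8238934261760/205891132094649, P(S=4)=41194671308800/617673396283947, P(S=6)=60707936665600/617673396283947, P(S=8)=78920317665280/617673396283947, P(S=10)=90194648760320/617673396283947, P(S=12)=90194648760320/617673396283947, P(S=14)=78430129356800/617673396283947, P(S=16)=19607532339200/205891132094649, P(S=18)=12548820697088/205891132094649, P(S=20)=6757057298432/205891132094649, P(S=22)=27028229193728/1853020188851841, P(S=24)=9652938997760/1853020188851841, P(S=26)=2662879723520/1853020188851841, P(S=28)=532575944704/1853020188851841, P(S=30)=68719476736/1853020188851841, P(S=32)=4294967296/1853020188851841
E[|S_32|] = Σ_m |m|·P(S_32=m) = 2217534842490272/205891132094649

Answer: 2217534842490272/205891132094649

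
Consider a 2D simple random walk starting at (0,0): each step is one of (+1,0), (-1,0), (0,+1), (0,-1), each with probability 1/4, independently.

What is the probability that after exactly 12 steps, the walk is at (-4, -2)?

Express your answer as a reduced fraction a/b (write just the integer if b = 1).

Answer: 5445/524288

Derivation:
Let h be the number of horizontal steps (so 12-h are vertical). To end at (-4,-2) need (h-4)/2 right-steps and ((12-h)-2)/2 up-steps.
Sum over h with 4 ≤ h ≤ 10, h ≡ 0 (mod 2), 12-h ≡ 0 (mod 2):
h=4: C(12,4)·C(4,0)·C(8,3) = 495·1·56 = 27720
h=6: C(12,6)·C(6,1)·C(6,2) = 924·6·15 = 83160
h=8: C(12,8)·C(8,2)·C(4,1) = 495·28·4 = 55440
h=10: C(12,10)·C(10,3)·C(2,0) = 66·120·1 = 7920
Total favorable: 174240
Total paths: 4^12 = 16777216
P = 174240/16777216 = 5445/524288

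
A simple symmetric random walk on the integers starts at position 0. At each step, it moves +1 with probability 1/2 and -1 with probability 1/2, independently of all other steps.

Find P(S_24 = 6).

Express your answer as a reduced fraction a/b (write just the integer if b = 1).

Answer: 81719/1048576

Derivation:
To reach position 6 after 24 steps: need 15 steps of +1 and 9 of -1.
Favorable paths: C(24,15) = 1307504
Total paths: 2^24 = 16777216
P = 1307504/16777216 = 81719/1048576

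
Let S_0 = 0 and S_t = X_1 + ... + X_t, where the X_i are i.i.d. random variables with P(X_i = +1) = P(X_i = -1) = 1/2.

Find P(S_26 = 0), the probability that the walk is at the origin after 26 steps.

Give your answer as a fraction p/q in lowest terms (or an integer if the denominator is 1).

To return to 0 after 26 steps: need exactly 13 steps of +1 and 13 of -1.
Favorable paths: C(26,13) = 10400600
Total paths: 2^26 = 67108864
P = 10400600/67108864 = 1300075/8388608

Answer: 1300075/8388608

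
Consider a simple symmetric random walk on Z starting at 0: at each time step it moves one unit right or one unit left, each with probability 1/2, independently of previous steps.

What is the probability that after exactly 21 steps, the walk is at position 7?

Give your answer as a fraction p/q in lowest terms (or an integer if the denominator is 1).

Answer: 14535/262144

Derivation:
To reach position 7 after 21 steps: need 14 steps of +1 and 7 of -1.
Favorable paths: C(21,14) = 116280
Total paths: 2^21 = 2097152
P = 116280/2097152 = 14535/262144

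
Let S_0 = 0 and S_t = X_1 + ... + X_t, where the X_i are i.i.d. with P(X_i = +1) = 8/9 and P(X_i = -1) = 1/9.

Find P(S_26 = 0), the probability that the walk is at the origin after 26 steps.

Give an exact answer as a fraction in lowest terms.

Answer: 5717790317923532800/6461081889226673298932241

Derivation:
To be at 0 after 26 steps: need exactly 13 steps of +1 and 13 of -1.
Number of such sequences: C(26,13) = 10400600
Each has probability (8/9)^13 · (1/9)^13 = 549755813888/6461081889226673298932241
P = 10400600 · 549755813888/6461081889226673298932241 = 5717790317923532800/6461081889226673298932241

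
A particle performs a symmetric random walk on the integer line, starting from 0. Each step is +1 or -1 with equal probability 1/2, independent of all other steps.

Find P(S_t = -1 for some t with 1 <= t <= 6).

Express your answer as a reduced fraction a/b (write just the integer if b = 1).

Answer: 11/16

Derivation:
Count via complement. Let g(t,s) = #length-t paths at position s with S_1..S_t all ≠ -1.
g(t,s) = g(t-1,s-1) + g(t-1,s+1) for s ≠ -1; g(t,-1) = 0.
t=0: g(0,0)=1
t=1: g(1,1)=1
t=2: g(2,0)=1 g(2,2)=1
t=3: g(3,1)=2 g(3,3)=1
t=4: g(4,0)=2 g(4,2)=3 g(4,4)=1
t=5: g(5,1)=5 g(5,3)=4 g(5,5)=1
t=6: g(6,0)=5 g(6,2)=9 g(6,4)=5 g(6,6)=1
Paths never hitting -1: Σ_s g(6,s) = 20
Paths hitting -1: 2^6 - 20 = 44
P = 44/64 = 11/16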